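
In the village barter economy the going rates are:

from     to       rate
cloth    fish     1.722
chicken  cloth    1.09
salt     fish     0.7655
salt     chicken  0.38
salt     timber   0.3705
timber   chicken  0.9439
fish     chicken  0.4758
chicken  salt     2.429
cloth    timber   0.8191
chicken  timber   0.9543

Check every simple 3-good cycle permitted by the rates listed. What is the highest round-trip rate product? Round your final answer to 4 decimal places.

0.8931

fish→chicken→cloth→fish: 0.4758 × 1.09 × 1.722 = 0.89307
fish→chicken→salt→fish: 0.4758 × 2.429 × 0.7655 = 0.88470
salt→timber→chicken→salt: 0.3705 × 0.9439 × 2.429 = 0.84946
chicken→cloth→timber→chicken: 1.09 × 0.8191 × 0.9439 = 0.84273
Maximum is fish→chicken→cloth→fish at 0.8931; no arbitrage — every cycle loses value.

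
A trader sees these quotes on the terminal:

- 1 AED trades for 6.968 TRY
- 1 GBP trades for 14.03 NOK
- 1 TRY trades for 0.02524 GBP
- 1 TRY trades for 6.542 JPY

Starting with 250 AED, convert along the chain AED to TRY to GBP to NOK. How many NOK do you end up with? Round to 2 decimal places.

250 AED × 6.968 = 1742 TRY
1742 TRY × 0.02524 = 43.96808 GBP
43.96808 GBP × 14.03 = 616.8721624 NOK

616.87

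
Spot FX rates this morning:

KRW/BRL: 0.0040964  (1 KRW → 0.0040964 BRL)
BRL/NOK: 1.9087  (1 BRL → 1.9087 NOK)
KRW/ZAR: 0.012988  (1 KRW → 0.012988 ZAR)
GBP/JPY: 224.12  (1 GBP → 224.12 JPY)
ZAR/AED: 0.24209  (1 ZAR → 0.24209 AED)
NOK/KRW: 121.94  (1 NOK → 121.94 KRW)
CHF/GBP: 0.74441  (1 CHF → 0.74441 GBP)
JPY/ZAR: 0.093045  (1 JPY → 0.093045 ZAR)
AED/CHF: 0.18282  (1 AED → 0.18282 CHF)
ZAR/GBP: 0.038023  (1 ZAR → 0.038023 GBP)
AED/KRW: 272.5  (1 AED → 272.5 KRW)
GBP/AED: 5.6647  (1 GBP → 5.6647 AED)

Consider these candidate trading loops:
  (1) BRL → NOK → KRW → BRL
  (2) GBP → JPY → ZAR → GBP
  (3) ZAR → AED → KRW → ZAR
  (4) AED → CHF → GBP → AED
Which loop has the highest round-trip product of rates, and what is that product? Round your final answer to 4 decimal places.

(1) 1.9087 × 121.94 × 0.0040964 = 0.95342
(2) 224.12 × 0.093045 × 0.038023 = 0.79290
(3) 0.24209 × 272.5 × 0.012988 = 0.85681
(4) 0.18282 × 0.74441 × 5.6647 = 0.77093
Highest is cycle (1) at 0.9534 (≤1, no arbitrage).

0.9534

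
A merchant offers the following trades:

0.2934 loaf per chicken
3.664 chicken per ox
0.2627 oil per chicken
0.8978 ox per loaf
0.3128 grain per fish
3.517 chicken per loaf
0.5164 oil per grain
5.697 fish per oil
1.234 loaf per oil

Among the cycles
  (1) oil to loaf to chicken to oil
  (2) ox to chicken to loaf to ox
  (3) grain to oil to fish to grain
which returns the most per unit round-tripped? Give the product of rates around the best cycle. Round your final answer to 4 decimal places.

(1) 1.234 × 3.517 × 0.2627 = 1.14011
(2) 3.664 × 0.2934 × 0.8978 = 0.96515
(3) 0.5164 × 5.697 × 0.3128 = 0.92024
Highest is cycle (1) at 1.1401 (>1, arbitrage).

1.1401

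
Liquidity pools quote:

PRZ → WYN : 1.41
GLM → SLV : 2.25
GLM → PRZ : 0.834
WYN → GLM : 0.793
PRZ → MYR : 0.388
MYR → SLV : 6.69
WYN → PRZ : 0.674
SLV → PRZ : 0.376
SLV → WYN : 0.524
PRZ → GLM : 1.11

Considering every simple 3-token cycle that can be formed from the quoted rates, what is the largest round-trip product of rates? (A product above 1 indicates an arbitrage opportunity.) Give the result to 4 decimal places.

MYR→SLV→PRZ→MYR: 6.69 × 0.376 × 0.388 = 0.97599
PRZ→GLM→SLV→PRZ: 1.11 × 2.25 × 0.376 = 0.93906
GLM→SLV→WYN→GLM: 2.25 × 0.524 × 0.793 = 0.93495
PRZ→WYN→GLM→PRZ: 1.41 × 0.793 × 0.834 = 0.93252
Maximum is MYR→SLV→PRZ→MYR at 0.9760; no arbitrage — every cycle loses value.

0.9760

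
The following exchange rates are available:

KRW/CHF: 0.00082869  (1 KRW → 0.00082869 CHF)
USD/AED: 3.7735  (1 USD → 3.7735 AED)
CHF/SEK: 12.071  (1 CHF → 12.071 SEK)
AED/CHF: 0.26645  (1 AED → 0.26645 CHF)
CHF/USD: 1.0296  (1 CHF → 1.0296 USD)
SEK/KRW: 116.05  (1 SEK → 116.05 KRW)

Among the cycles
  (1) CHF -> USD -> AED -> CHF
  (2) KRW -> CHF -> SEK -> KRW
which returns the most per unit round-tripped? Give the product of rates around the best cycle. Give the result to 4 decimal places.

(1) 1.0296 × 3.7735 × 0.26645 = 1.03521
(2) 0.00082869 × 12.071 × 116.05 = 1.16086
Highest is cycle (2) at 1.1609 (>1, arbitrage).

1.1609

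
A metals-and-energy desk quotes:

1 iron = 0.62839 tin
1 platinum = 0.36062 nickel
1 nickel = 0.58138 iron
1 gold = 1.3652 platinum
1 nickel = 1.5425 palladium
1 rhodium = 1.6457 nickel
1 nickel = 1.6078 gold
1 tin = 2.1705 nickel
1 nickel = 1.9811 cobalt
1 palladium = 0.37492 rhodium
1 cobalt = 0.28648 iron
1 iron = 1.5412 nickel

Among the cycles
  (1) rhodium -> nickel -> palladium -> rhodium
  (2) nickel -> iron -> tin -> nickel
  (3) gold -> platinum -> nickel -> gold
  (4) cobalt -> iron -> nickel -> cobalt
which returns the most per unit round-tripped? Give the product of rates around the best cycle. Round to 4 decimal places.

0.9517

(1) 1.6457 × 1.5425 × 0.37492 = 0.95173
(2) 0.58138 × 0.62839 × 2.1705 = 0.79296
(3) 1.3652 × 0.36062 × 1.6078 = 0.79155
(4) 0.28648 × 1.5412 × 1.9811 = 0.87470
Highest is cycle (1) at 0.9517 (≤1, no arbitrage).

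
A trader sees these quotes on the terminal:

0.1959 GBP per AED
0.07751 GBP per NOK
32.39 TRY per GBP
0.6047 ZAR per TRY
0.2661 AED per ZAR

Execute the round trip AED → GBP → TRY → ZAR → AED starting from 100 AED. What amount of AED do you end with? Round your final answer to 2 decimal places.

102.10

100 AED × 0.1959 = 19.59 GBP
19.59 GBP × 32.39 = 634.5201 TRY
634.5201 TRY × 0.6047 = 383.69430447 ZAR
383.69430447 ZAR × 0.2661 = 102.101054419467 AED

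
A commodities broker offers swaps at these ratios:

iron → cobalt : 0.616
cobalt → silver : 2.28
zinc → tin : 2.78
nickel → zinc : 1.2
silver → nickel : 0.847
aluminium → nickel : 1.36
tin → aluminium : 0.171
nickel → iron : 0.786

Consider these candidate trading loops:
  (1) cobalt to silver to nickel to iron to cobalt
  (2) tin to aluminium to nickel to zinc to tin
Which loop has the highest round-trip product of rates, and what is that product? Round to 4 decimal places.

(1) 2.28 × 0.847 × 0.786 × 0.616 = 0.93502
(2) 0.171 × 1.36 × 1.2 × 2.78 = 0.77582
Highest is cycle (1) at 0.9350 (≤1, no arbitrage).

0.9350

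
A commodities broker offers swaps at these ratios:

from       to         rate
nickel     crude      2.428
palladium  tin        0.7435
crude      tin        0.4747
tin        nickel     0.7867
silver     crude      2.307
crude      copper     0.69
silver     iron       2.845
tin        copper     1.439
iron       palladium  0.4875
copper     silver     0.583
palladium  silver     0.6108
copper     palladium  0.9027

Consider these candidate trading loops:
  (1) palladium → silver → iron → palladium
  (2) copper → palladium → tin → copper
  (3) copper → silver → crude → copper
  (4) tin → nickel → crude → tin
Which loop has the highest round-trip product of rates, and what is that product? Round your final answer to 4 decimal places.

(1) 0.6108 × 2.845 × 0.4875 = 0.84714
(2) 0.9027 × 0.7435 × 1.439 = 0.96580
(3) 0.583 × 2.307 × 0.69 = 0.92804
(4) 0.7867 × 2.428 × 0.4747 = 0.90673
Highest is cycle (2) at 0.9658 (≤1, no arbitrage).

0.9658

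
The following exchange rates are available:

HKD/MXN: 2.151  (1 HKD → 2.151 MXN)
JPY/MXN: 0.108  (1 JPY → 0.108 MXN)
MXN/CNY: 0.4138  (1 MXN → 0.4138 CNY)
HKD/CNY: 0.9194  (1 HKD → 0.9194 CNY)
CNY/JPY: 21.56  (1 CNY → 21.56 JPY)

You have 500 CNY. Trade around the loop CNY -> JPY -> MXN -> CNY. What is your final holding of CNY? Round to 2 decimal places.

481.76

500 CNY × 21.56 = 10780 JPY
10780 JPY × 0.108 = 1164.24 MXN
1164.24 MXN × 0.4138 = 481.762512 CNY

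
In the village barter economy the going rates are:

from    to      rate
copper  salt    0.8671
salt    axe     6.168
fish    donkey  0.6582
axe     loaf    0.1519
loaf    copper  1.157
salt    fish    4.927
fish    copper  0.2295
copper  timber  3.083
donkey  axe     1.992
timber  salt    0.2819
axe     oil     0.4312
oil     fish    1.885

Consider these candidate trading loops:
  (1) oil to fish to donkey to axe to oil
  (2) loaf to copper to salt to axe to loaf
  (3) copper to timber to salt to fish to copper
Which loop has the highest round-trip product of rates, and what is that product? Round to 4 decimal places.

1.0657

(1) 1.885 × 0.6582 × 1.992 × 0.4312 = 1.06571
(2) 1.157 × 0.8671 × 6.168 × 0.1519 = 0.93995
(3) 3.083 × 0.2819 × 4.927 × 0.2295 = 0.98273
Highest is cycle (1) at 1.0657 (>1, arbitrage).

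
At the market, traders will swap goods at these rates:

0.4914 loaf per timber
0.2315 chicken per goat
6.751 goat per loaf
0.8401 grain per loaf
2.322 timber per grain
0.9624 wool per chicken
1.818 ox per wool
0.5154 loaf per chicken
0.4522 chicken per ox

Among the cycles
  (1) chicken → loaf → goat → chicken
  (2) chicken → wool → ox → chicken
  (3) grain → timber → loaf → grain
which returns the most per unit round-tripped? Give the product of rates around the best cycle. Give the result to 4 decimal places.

(1) 0.5154 × 6.751 × 0.2315 = 0.80550
(2) 0.9624 × 1.818 × 0.4522 = 0.79119
(3) 2.322 × 0.4914 × 0.8401 = 0.95858
Highest is cycle (3) at 0.9586 (≤1, no arbitrage).

0.9586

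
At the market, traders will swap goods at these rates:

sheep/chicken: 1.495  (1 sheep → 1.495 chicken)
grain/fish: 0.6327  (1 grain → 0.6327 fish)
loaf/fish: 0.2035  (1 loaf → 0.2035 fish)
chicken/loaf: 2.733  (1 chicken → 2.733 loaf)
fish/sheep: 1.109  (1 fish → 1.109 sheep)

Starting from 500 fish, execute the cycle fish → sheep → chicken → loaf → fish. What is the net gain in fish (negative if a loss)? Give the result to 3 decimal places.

-38.951

500 fish × 1.109 = 554.5 sheep
554.5 sheep × 1.495 = 828.9775 chicken
828.9775 chicken × 2.733 = 2265.5955075 loaf
2265.5955075 loaf × 0.2035 = 461.04868577625 fish
Net change: 461.04868577625 − 500 = -38.95131422375 fish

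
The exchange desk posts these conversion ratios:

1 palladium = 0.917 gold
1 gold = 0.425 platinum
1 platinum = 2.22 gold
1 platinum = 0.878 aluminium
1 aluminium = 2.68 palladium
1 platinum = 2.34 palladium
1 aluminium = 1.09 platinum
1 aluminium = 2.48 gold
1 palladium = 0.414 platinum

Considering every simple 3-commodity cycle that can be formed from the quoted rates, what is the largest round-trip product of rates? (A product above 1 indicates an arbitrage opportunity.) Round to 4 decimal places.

0.9742

platinum→aluminium→palladium→platinum: 0.878 × 2.68 × 0.414 = 0.97416
gold→platinum→aluminium→gold: 0.425 × 0.878 × 2.48 = 0.92541
gold→platinum→palladium→gold: 0.425 × 2.34 × 0.917 = 0.91196
Maximum is platinum→aluminium→palladium→platinum at 0.9742; no arbitrage — every cycle loses value.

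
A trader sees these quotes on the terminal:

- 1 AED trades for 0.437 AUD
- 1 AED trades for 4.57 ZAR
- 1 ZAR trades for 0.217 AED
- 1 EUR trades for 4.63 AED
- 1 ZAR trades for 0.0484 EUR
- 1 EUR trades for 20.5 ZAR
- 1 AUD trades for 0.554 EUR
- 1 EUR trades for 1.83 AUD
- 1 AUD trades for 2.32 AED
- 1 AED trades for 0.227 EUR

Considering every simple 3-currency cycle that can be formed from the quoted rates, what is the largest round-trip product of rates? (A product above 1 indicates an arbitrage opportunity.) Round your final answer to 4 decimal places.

EUR→AED→AUD→EUR: 4.63 × 0.437 × 0.554 = 1.12091
EUR→AED→ZAR→EUR: 4.63 × 4.57 × 0.0484 = 1.02410
EUR→ZAR→AED→EUR: 20.5 × 0.217 × 0.227 = 1.00981
EUR→AUD→AED→EUR: 1.83 × 2.32 × 0.227 = 0.96375
Maximum is EUR→AED→AUD→EUR at 1.1209; arbitrage exists.

1.1209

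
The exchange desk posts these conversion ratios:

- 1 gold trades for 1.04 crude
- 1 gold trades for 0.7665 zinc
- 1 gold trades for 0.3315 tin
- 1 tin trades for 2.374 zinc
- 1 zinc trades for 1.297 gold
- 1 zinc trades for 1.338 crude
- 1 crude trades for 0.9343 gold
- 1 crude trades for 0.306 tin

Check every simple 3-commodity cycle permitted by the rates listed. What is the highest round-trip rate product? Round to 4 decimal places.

tin→zinc→gold→tin: 2.374 × 1.297 × 0.3315 = 1.02071
tin→zinc→crude→tin: 2.374 × 1.338 × 0.306 = 0.97198
gold→zinc→crude→gold: 0.7665 × 1.338 × 0.9343 = 0.95820
Maximum is tin→zinc→gold→tin at 1.0207; arbitrage exists.

1.0207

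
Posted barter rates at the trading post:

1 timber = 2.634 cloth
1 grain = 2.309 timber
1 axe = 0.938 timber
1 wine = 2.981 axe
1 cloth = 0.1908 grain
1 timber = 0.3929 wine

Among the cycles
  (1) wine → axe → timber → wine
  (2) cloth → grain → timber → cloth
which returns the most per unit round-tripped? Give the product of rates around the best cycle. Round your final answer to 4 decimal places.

(1) 2.981 × 0.938 × 0.3929 = 1.09862
(2) 0.1908 × 2.309 × 2.634 = 1.16043
Highest is cycle (2) at 1.1604 (>1, arbitrage).

1.1604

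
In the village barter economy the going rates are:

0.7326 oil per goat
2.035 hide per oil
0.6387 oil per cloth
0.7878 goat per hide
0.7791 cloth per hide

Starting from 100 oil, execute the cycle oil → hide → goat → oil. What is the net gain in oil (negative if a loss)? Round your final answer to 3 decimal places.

100 oil × 2.035 = 203.5 hide
203.5 hide × 0.7878 = 160.3173 goat
160.3173 goat × 0.7326 = 117.44845398 oil
Net change: 117.44845398 − 100 = 17.44845398 oil

17.448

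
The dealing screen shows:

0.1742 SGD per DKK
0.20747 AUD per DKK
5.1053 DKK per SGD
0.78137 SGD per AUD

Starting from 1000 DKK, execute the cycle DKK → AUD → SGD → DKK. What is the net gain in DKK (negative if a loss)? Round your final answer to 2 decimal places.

1000 DKK × 0.20747 = 207.47 AUD
207.47 AUD × 0.78137 = 162.1108339 SGD
162.1108339 SGD × 5.1053 = 827.62444030967 DKK
Net change: 827.62444030967 − 1000 = -172.37555969033 DKK

-172.38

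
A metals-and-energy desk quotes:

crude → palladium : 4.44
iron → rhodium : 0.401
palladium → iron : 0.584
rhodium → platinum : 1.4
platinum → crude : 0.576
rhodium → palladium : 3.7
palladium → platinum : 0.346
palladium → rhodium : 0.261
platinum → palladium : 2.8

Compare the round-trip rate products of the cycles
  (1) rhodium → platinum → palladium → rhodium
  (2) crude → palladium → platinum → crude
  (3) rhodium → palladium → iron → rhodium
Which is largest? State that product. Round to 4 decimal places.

1.0231

(1) 1.4 × 2.8 × 0.261 = 1.02312
(2) 4.44 × 0.346 × 0.576 = 0.88487
(3) 3.7 × 0.584 × 0.401 = 0.86648
Highest is cycle (1) at 1.0231 (>1, arbitrage).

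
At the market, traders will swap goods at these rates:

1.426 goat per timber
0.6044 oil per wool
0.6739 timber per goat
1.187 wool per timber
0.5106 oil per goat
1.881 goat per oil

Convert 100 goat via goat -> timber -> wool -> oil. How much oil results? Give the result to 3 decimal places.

48.347

100 goat × 0.6739 = 67.39 timber
67.39 timber × 1.187 = 79.99193 wool
79.99193 wool × 0.6044 = 48.347122492 oil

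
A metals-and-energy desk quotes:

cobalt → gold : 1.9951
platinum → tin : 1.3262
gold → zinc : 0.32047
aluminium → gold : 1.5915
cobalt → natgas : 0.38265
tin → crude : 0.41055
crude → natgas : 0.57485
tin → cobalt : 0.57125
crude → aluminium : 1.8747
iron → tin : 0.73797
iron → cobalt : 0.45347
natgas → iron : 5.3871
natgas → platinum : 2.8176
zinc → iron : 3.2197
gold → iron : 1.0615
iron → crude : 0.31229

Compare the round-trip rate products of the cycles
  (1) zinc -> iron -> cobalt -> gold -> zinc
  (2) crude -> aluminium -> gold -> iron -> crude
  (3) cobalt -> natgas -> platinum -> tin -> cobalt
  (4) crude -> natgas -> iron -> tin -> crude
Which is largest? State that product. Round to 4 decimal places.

(1) 3.2197 × 0.45347 × 1.9951 × 0.32047 = 0.93350
(2) 1.8747 × 1.5915 × 1.0615 × 0.31229 = 0.98905
(3) 0.38265 × 2.8176 × 1.3262 × 0.57125 = 0.81680
(4) 0.57485 × 5.3871 × 0.73797 × 0.41055 = 0.93824
Highest is cycle (2) at 0.9890 (≤1, no arbitrage).

0.9890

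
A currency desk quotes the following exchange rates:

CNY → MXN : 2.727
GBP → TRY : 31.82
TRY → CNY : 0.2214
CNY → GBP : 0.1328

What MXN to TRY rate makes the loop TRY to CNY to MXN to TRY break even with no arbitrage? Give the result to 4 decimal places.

Known legs of the cycle: 0.2214 × 2.727 = 0.6037578
For no arbitrage the full-cycle product must be 1, so the missing rate is 1 / 0.6037578 ≈ 1.656293.

1.6563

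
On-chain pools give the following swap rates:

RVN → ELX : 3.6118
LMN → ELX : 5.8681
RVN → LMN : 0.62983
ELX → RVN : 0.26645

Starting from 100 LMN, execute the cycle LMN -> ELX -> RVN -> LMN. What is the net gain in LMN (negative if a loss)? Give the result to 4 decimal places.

100 LMN × 5.8681 = 586.81 ELX
586.81 ELX × 0.26645 = 156.3555245 RVN
156.3555245 RVN × 0.62983 = 98.477399995835 LMN
Net change: 98.477399995835 − 100 = -1.522600004165 LMN

-1.5226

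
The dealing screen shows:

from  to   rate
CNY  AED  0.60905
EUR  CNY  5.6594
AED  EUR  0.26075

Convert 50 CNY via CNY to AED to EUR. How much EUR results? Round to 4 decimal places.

50 CNY × 0.60905 = 30.4525 AED
30.4525 AED × 0.26075 = 7.940489375 EUR

7.9405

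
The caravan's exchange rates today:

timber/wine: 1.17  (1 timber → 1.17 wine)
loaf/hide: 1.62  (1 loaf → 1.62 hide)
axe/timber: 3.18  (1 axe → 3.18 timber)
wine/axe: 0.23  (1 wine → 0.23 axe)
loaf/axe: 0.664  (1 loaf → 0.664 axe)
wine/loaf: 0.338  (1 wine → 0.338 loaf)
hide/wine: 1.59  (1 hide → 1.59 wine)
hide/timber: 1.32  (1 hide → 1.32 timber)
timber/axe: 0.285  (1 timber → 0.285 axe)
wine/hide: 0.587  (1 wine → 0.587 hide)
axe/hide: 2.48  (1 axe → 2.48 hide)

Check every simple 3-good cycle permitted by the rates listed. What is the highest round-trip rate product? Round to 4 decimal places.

hide→timber→axe→hide: 1.32 × 0.285 × 2.48 = 0.93298
hide→wine→axe→hide: 1.59 × 0.23 × 2.48 = 0.90694
hide→timber→wine→hide: 1.32 × 1.17 × 0.587 = 0.90656
loaf→hide→wine→loaf: 1.62 × 1.59 × 0.338 = 0.87062
axe→timber→wine→axe: 3.18 × 1.17 × 0.23 = 0.85574
Maximum is hide→timber→axe→hide at 0.9330; no arbitrage — every cycle loses value.

0.9330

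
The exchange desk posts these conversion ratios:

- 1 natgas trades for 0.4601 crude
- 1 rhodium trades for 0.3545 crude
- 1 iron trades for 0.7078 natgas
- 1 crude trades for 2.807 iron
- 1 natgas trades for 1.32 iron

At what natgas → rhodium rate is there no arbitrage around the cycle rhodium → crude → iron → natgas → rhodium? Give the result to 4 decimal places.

Known legs of the cycle: 0.3545 × 2.807 × 0.7078 = 0.7043186857
For no arbitrage the full-cycle product must be 1, so the missing rate is 1 / 0.7043186857 ≈ 1.419812.

1.4198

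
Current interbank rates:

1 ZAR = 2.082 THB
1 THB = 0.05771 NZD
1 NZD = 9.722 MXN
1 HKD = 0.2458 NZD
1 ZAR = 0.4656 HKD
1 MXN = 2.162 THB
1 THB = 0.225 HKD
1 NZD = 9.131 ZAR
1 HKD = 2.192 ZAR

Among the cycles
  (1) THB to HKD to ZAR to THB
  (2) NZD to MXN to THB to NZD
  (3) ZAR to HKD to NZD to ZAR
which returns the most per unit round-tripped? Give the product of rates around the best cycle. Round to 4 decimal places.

1.2130

(1) 0.225 × 2.192 × 2.082 = 1.02684
(2) 9.722 × 2.162 × 0.05771 = 1.21300
(3) 0.4656 × 0.2458 × 9.131 = 1.04499
Highest is cycle (2) at 1.2130 (>1, arbitrage).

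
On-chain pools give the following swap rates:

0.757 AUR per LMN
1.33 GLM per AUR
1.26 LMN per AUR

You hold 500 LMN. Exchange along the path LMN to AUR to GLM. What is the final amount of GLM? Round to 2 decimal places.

500 LMN × 0.757 = 378.5 AUR
378.5 AUR × 1.33 = 503.405 GLM

503.41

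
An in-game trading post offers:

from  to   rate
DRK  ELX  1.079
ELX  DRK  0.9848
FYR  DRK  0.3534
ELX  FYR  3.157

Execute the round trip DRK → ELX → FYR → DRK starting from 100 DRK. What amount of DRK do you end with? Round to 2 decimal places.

100 DRK × 1.079 = 107.9 ELX
107.9 ELX × 3.157 = 340.6403 FYR
340.6403 FYR × 0.3534 = 120.38228202 DRK

120.38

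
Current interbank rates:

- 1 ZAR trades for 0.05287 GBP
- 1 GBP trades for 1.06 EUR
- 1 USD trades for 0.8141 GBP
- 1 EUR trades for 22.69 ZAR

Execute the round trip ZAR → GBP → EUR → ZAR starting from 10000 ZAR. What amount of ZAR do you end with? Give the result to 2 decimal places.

12715.98

10000 ZAR × 0.05287 = 528.7 GBP
528.7 GBP × 1.06 = 560.422 EUR
560.422 EUR × 22.69 = 12715.97518 ZAR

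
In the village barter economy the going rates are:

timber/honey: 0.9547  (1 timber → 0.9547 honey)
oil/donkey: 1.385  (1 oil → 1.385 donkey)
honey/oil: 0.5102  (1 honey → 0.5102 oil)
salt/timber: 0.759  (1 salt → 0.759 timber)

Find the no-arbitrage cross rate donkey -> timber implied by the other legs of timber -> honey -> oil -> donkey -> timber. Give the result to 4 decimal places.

Known legs of the cycle: 0.9547 × 0.5102 × 1.385 = 0.6746167969
For no arbitrage the full-cycle product must be 1, so the missing rate is 1 / 0.6746167969 ≈ 1.482323.

1.4823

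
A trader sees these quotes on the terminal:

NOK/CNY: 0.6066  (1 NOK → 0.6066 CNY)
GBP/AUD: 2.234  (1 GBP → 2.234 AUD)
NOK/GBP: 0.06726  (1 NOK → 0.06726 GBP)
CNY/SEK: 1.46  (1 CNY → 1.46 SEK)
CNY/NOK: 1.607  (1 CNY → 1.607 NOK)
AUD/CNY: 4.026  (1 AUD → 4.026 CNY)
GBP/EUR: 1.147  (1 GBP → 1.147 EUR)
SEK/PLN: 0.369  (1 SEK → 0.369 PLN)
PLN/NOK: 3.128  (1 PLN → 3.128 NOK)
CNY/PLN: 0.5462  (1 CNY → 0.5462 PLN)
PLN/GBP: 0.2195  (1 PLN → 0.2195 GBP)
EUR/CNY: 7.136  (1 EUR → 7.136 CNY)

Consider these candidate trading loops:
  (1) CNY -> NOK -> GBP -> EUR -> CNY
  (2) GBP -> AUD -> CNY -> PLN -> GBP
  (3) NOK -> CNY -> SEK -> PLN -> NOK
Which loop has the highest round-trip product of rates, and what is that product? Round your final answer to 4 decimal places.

(1) 1.607 × 0.06726 × 1.147 × 7.136 = 0.88469
(2) 2.234 × 4.026 × 0.5462 × 0.2195 = 1.07831
(3) 0.6066 × 1.46 × 0.369 × 3.128 = 1.02223
Highest is cycle (2) at 1.0783 (>1, arbitrage).

1.0783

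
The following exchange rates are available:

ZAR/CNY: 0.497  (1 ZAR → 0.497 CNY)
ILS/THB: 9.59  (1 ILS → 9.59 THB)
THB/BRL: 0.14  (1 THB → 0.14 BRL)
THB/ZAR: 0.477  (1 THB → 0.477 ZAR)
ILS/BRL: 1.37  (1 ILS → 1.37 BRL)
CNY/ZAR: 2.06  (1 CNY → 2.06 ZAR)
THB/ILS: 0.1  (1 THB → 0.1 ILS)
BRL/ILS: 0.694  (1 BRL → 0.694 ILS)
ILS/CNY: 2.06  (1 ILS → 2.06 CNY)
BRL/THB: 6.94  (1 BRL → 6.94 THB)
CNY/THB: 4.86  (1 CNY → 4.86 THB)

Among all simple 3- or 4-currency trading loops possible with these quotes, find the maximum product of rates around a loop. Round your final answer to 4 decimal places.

1.1522

THB→ZAR→CNY→THB: 0.477 × 0.497 × 4.86 = 1.15216
THB→ILS→CNY→THB: 0.1 × 2.06 × 4.86 = 1.00116
THB→BRL→ILS→CNY→THB: 0.14 × 0.694 × 2.06 × 4.86 = 0.97273
THB→ILS→BRL→THB: 0.1 × 1.37 × 6.94 = 0.95078
THB→BRL→ILS→THB: 0.14 × 0.694 × 9.59 = 0.93176
Maximum is THB→ZAR→CNY→THB at 1.1522; arbitrage exists.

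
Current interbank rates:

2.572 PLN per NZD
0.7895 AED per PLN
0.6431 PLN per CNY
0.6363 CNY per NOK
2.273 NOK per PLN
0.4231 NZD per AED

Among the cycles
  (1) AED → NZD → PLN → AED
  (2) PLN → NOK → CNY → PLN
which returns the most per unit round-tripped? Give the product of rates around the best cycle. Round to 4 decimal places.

0.9301

(1) 0.4231 × 2.572 × 0.7895 = 0.85914
(2) 2.273 × 0.6363 × 0.6431 = 0.93012
Highest is cycle (2) at 0.9301 (≤1, no arbitrage).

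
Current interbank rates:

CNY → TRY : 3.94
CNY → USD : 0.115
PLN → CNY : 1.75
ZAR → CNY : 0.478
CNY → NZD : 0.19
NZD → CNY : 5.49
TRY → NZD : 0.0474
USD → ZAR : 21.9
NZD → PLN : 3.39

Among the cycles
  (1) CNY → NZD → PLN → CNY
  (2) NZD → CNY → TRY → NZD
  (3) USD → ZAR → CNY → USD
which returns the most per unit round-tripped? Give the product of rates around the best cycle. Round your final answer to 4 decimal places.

1.2038

(1) 0.19 × 3.39 × 1.75 = 1.12718
(2) 5.49 × 3.94 × 0.0474 = 1.02529
(3) 21.9 × 0.478 × 0.115 = 1.20384
Highest is cycle (3) at 1.2038 (>1, arbitrage).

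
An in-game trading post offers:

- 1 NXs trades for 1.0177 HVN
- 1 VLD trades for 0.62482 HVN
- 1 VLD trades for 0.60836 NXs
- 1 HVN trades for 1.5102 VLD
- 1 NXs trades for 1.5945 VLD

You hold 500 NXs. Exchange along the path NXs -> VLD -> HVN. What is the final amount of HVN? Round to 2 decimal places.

498.14

500 NXs × 1.5945 = 797.25 VLD
797.25 VLD × 0.62482 = 498.137745 HVN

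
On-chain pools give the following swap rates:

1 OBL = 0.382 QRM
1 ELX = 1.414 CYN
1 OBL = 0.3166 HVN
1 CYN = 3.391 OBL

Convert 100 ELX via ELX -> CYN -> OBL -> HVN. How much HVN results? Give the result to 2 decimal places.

100 ELX × 1.414 = 141.4 CYN
141.4 CYN × 3.391 = 479.4874 OBL
479.4874 OBL × 0.3166 = 151.80571084 HVN

151.81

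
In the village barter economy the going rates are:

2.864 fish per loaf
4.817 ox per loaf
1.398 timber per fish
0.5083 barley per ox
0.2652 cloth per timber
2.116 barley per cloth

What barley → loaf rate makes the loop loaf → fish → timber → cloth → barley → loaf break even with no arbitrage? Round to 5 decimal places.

Known legs of the cycle: 2.864 × 1.398 × 0.2652 × 2.116 = 2.2468256239104
For no arbitrage the full-cycle product must be 1, so the missing rate is 1 / 2.2468256239104 ≈ 0.4450724.

0.44507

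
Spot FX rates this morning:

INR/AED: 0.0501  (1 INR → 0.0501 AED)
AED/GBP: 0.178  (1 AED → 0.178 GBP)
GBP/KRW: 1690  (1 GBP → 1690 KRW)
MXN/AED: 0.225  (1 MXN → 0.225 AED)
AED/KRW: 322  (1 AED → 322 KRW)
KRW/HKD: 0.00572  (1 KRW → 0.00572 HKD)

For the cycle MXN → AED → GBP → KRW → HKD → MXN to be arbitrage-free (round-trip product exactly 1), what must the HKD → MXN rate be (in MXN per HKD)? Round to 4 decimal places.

2.5829

Known legs of the cycle: 0.225 × 0.178 × 1690 × 0.00572 = 0.38715534
For no arbitrage the full-cycle product must be 1, so the missing rate is 1 / 0.38715534 ≈ 2.582943.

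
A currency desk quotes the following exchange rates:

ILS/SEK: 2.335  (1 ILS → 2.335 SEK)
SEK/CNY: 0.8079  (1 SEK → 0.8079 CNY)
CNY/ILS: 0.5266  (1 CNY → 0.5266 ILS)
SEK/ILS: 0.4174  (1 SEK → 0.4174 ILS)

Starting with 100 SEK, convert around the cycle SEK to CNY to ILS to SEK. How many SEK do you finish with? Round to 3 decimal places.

100 SEK × 0.8079 = 80.79 CNY
80.79 CNY × 0.5266 = 42.544014 ILS
42.544014 ILS × 2.335 = 99.34027269 SEK

99.340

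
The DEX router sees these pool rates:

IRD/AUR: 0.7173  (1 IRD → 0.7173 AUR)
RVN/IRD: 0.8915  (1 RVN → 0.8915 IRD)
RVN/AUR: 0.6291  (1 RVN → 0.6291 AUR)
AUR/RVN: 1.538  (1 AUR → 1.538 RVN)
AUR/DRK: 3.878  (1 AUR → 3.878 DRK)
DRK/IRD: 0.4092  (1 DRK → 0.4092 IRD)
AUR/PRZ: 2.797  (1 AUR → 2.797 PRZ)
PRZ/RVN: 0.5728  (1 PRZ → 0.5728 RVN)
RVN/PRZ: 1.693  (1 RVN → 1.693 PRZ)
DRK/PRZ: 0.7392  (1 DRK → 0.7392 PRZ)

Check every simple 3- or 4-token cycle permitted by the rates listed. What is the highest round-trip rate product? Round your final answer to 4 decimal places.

1.1383

DRK→IRD→AUR→DRK: 0.4092 × 0.7173 × 3.878 = 1.13827
DRK→PRZ→RVN→AUR→DRK: 0.7392 × 0.5728 × 0.6291 × 3.878 = 1.03298
IRD→AUR→PRZ→RVN→IRD: 0.7173 × 2.797 × 0.5728 × 0.8915 = 1.02451
RVN→AUR→PRZ→RVN: 0.6291 × 2.797 × 0.5728 = 1.00789
IRD→AUR→RVN→IRD: 0.7173 × 1.538 × 0.8915 = 0.98351
Maximum is DRK→IRD→AUR→DRK at 1.1383; arbitrage exists.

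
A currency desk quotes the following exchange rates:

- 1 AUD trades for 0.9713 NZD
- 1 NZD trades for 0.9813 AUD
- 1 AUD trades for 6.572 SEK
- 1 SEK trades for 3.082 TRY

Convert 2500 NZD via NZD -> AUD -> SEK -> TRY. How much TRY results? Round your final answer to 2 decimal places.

49690.34

2500 NZD × 0.9813 = 2453.25 AUD
2453.25 AUD × 6.572 = 16122.759 SEK
16122.759 SEK × 3.082 = 49690.343238 TRY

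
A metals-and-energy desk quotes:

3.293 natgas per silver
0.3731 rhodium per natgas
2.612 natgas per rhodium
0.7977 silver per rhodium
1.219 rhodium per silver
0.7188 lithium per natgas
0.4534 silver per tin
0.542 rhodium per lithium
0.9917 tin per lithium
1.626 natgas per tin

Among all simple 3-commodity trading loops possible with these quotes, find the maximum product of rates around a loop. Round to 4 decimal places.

1.1591

tin→natgas→lithium→tin: 1.626 × 0.7188 × 0.9917 = 1.15907
rhodium→natgas→lithium→rhodium: 2.612 × 0.7188 × 0.542 = 1.01761
rhodium→silver→natgas→rhodium: 0.7977 × 3.293 × 0.3731 = 0.98007
Maximum is tin→natgas→lithium→tin at 1.1591; arbitrage exists.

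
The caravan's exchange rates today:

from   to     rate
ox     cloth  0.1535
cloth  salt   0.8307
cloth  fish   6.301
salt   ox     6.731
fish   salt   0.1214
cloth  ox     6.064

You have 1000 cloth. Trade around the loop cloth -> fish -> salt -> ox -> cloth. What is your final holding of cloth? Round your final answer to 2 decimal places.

1000 cloth × 6.301 = 6301 fish
6301 fish × 0.1214 = 764.9414 salt
764.9414 salt × 6.731 = 5148.8205634 ox
5148.8205634 ox × 0.1535 = 790.3439564819 cloth

790.34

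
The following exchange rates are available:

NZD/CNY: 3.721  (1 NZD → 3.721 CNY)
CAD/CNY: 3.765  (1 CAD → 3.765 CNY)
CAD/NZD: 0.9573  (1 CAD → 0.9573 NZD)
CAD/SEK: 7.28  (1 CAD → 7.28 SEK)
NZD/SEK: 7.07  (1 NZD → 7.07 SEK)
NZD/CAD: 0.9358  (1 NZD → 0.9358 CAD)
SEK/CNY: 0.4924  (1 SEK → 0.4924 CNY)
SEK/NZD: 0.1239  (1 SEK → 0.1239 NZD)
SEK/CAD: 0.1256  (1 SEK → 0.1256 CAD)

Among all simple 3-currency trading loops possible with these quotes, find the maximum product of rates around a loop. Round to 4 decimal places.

0.8501

SEK→CAD→NZD→SEK: 0.1256 × 0.9573 × 7.07 = 0.85007
SEK→NZD→CAD→SEK: 0.1239 × 0.9358 × 7.28 = 0.84408
Maximum is SEK→CAD→NZD→SEK at 0.8501; no arbitrage — every cycle loses value.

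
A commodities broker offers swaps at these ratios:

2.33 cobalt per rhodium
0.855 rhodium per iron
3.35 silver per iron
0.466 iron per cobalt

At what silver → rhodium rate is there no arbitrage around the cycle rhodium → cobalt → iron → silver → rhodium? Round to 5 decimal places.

0.27492

Known legs of the cycle: 2.33 × 0.466 × 3.35 = 3.637363
For no arbitrage the full-cycle product must be 1, so the missing rate is 1 / 3.637363 ≈ 0.2749244.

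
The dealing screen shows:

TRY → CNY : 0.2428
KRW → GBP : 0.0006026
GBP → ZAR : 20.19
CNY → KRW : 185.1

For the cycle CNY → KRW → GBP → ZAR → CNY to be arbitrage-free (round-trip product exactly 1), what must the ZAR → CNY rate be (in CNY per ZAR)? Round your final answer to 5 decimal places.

0.44405

Known legs of the cycle: 185.1 × 0.0006026 × 20.19 = 2.2520180394
For no arbitrage the full-cycle product must be 1, so the missing rate is 1 / 2.2520180394 ≈ 0.4440462.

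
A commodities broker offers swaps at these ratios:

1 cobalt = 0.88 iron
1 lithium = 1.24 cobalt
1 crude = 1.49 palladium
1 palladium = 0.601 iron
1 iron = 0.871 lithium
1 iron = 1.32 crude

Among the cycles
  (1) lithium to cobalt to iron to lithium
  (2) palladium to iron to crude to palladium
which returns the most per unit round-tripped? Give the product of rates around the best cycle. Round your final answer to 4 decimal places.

(1) 1.24 × 0.88 × 0.871 = 0.95044
(2) 0.601 × 1.32 × 1.49 = 1.18205
Highest is cycle (2) at 1.1820 (>1, arbitrage).

1.1820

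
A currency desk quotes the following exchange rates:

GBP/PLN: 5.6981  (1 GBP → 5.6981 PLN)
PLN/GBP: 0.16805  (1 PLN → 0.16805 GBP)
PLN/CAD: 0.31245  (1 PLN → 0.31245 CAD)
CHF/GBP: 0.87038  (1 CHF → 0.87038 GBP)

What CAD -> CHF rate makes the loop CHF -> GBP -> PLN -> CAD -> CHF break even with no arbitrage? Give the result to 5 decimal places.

Known legs of the cycle: 0.87038 × 5.6981 × 0.31245 = 1.5495996112611
For no arbitrage the full-cycle product must be 1, so the missing rate is 1 / 1.5495996112611 ≈ 0.6453280.

0.64533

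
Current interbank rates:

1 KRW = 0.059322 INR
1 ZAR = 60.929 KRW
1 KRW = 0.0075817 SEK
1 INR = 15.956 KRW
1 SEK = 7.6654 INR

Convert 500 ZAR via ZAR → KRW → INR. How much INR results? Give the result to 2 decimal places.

1807.22

500 ZAR × 60.929 = 30464.5 KRW
30464.5 KRW × 0.059322 = 1807.215069 INR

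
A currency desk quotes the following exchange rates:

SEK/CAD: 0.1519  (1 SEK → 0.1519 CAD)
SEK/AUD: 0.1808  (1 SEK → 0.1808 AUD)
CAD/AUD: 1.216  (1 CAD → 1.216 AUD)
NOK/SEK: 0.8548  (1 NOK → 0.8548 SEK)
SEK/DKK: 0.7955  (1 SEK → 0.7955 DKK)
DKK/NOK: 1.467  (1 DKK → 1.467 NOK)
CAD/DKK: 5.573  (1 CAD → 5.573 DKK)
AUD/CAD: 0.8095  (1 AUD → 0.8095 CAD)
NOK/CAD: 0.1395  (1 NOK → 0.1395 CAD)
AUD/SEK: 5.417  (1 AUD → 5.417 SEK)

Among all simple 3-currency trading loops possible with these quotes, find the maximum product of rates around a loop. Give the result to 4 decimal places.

1.1405

CAD→DKK→NOK→CAD: 5.573 × 1.467 × 0.1395 = 1.14049
AUD→SEK→CAD→AUD: 5.417 × 0.1519 × 1.216 = 1.00058
SEK→DKK→NOK→SEK: 0.7955 × 1.467 × 0.8548 = 0.99755
Maximum is CAD→DKK→NOK→CAD at 1.1405; arbitrage exists.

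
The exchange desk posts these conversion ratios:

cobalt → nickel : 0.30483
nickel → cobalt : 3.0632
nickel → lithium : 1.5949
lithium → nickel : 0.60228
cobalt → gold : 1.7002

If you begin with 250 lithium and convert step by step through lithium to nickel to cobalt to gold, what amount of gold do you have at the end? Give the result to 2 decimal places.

250 lithium × 0.60228 = 150.57 nickel
150.57 nickel × 3.0632 = 461.226024 cobalt
461.226024 cobalt × 1.7002 = 784.1764860048 gold

784.18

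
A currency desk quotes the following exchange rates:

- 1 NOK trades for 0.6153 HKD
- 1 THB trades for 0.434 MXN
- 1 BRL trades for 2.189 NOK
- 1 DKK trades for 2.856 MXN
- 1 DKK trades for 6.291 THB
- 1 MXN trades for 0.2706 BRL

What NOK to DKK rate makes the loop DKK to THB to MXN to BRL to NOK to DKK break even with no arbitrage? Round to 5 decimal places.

Known legs of the cycle: 6.291 × 0.434 × 0.2706 × 2.189 = 1.6172716309596
For no arbitrage the full-cycle product must be 1, so the missing rate is 1 / 1.6172716309596 ≈ 0.6183253.

0.61833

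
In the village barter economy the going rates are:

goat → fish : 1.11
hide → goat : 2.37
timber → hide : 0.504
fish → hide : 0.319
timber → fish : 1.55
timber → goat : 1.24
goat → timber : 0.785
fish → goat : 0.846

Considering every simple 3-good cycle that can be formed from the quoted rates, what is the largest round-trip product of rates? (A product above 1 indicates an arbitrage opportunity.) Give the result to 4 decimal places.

timber→fish→goat→timber: 1.55 × 0.846 × 0.785 = 1.02937
timber→hide→goat→timber: 0.504 × 2.37 × 0.785 = 0.93767
hide→goat→fish→hide: 2.37 × 1.11 × 0.319 = 0.83919
Maximum is timber→fish→goat→timber at 1.0294; arbitrage exists.

1.0294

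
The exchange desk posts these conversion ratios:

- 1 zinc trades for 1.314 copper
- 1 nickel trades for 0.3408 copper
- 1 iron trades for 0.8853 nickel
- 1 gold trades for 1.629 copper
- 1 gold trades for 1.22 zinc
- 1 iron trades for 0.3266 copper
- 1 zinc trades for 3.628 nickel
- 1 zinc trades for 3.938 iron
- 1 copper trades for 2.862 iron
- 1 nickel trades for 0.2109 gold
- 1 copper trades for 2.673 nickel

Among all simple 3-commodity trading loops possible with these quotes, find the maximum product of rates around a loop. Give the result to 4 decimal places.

zinc→nickel→gold→zinc: 3.628 × 0.2109 × 1.22 = 0.93348
copper→nickel→gold→copper: 2.673 × 0.2109 × 1.629 = 0.91833
copper→iron→nickel→copper: 2.862 × 0.8853 × 0.3408 = 0.86349
Maximum is zinc→nickel→gold→zinc at 0.9335; no arbitrage — every cycle loses value.

0.9335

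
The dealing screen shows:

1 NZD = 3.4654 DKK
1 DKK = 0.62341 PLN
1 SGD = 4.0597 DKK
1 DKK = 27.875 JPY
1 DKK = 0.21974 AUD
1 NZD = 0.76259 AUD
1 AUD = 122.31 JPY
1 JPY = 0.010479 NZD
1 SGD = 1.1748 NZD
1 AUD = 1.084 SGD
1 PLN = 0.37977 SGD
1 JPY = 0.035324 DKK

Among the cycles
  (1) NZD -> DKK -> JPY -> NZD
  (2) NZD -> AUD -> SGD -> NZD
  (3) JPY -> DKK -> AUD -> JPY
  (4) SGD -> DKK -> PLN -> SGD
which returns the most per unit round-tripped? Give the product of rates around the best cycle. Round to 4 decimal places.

1.0123

(1) 3.4654 × 27.875 × 0.010479 = 1.01225
(2) 0.76259 × 1.084 × 1.1748 = 0.97115
(3) 0.035324 × 0.21974 × 122.31 = 0.94938
(4) 4.0597 × 0.62341 × 0.37977 = 0.96114
Highest is cycle (1) at 1.0123 (>1, arbitrage).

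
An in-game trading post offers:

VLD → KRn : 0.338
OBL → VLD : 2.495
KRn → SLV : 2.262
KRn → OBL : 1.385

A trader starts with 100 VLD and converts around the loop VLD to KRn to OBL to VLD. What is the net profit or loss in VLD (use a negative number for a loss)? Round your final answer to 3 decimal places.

100 VLD × 0.338 = 33.8 KRn
33.8 KRn × 1.385 = 46.813 OBL
46.813 OBL × 2.495 = 116.798435 VLD
Net change: 116.798435 − 100 = 16.798435 VLD

16.798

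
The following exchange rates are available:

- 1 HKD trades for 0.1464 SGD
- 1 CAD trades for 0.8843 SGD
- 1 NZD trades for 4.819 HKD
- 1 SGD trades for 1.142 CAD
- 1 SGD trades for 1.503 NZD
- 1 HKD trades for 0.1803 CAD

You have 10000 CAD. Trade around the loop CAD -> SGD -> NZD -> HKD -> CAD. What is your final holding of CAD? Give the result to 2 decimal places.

11548.12

10000 CAD × 0.8843 = 8843 SGD
8843 SGD × 1.503 = 13291.029 NZD
13291.029 NZD × 4.819 = 64049.468751 HKD
64049.468751 HKD × 0.1803 = 11548.1192158053 CAD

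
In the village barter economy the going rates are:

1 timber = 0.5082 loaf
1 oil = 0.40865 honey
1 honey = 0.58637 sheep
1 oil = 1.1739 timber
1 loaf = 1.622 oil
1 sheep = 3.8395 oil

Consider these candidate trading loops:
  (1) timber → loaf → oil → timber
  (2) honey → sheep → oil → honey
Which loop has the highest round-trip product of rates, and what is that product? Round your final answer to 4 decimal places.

(1) 0.5082 × 1.622 × 1.1739 = 0.96765
(2) 0.58637 × 3.8395 × 0.40865 = 0.92002
Highest is cycle (1) at 0.9676 (≤1, no arbitrage).

0.9676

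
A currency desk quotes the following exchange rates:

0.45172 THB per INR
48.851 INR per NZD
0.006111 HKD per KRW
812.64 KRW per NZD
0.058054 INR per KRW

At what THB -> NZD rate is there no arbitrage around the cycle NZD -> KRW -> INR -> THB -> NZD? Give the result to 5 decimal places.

Known legs of the cycle: 812.64 × 0.058054 × 0.45172 = 21.3107955964032
For no arbitrage the full-cycle product must be 1, so the missing rate is 1 / 21.3107955964032 ≈ 0.0469246.

0.04692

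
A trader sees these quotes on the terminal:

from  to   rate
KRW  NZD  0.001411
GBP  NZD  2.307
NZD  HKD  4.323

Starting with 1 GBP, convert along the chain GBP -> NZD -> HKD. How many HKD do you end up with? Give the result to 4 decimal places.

9.9732

1 GBP × 2.307 = 2.307 NZD
2.307 NZD × 4.323 = 9.973161 HKD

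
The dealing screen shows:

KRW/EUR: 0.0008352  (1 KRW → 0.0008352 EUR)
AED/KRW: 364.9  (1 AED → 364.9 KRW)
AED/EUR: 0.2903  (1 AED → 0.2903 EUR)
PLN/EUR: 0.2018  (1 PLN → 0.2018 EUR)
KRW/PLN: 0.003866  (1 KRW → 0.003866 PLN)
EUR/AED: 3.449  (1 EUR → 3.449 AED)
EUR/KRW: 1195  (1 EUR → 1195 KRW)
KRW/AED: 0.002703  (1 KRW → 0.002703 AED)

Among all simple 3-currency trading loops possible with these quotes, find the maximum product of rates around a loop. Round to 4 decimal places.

KRW→EUR→AED→KRW: 0.0008352 × 3.449 × 364.9 = 1.05113
KRW→AED→EUR→KRW: 0.002703 × 0.2903 × 1195 = 0.93769
KRW→PLN→EUR→KRW: 0.003866 × 0.2018 × 1195 = 0.93229
Maximum is KRW→EUR→AED→KRW at 1.0511; arbitrage exists.

1.0511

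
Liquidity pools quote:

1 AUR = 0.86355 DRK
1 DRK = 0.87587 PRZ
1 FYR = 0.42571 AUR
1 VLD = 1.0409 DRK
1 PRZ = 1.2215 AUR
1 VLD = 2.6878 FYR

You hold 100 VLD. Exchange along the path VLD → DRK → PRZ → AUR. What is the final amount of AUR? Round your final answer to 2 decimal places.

100 VLD × 1.0409 = 104.09 DRK
104.09 DRK × 0.87587 = 91.1693083 PRZ
91.1693083 PRZ × 1.2215 = 111.36331008845 AUR

111.36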